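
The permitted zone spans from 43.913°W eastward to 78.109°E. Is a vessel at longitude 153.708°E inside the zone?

Band width going east from -43.913° to +78.109°: ((78.109 − -43.913) mod 360) = 122.022°.
Offset of +153.708° east of the west edge: ((153.708 − -43.913) mod 360) = 197.621°.
197.621° > 122.022° ⇒ outside.

No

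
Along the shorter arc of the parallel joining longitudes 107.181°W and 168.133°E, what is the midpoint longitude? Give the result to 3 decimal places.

Signed shortest Δλ from -107.181° to +168.133° is -84.686°.
Midpoint longitude = -107.181° + (-84.686°)/2 = -107.181° − 42.343° = -149.524°.
(The naïve average (-107.181 + +168.133)/2 = 30.476° is on the wrong side of the globe.)

149.524°W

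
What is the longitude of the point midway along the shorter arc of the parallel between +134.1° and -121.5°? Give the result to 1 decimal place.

-173.7°

Signed shortest Δλ from +134.1° to -121.5° is +104.4°.
Midpoint longitude = +134.1° + (+104.4°)/2 = +134.1° + 52.2° = +186.3°.
Normalise into (−180°, 180°]: -173.7°.
(The naïve average (+134.1 + -121.5)/2 = 6.3° is on the wrong side of the globe.)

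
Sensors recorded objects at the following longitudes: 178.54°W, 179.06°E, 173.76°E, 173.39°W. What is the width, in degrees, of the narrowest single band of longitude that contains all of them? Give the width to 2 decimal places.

12.85°

Sort the longitudes: -178.54°, -173.39°, +173.76°, +179.06°.
Eastward gaps between consecutive values (wrapping around): 5.15°, 347.15°, 5.30°, 2.40°.
Largest gap = 347.15° ⇒ minimal covering band is its complement: 360° − 347.15° = 12.85°.
Band runs from +173.76° eastward to -173.39°, crossing the antimeridian.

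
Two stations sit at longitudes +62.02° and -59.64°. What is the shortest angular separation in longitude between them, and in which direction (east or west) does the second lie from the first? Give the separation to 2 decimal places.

121.66° west

Raw difference: -59.64 − 62.02 = -121.66°.
Normalise into (−180°, 180°]: -121.66° stays -121.66°.
Negative ⇒ the second point lies to the west; separation 121.66°.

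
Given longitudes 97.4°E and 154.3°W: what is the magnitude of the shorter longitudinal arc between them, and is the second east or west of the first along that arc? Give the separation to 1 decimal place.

108.3° east

Raw difference: -154.3 − 97.4 = -251.7°.
Normalise into (−180°, 180°]: -251.7° + 360° = 108.3°.
Positive ⇒ the second point lies to the east; separation 108.3°.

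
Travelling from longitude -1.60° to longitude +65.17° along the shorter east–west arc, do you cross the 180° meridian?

No

Signed shortest Δλ = ((65.17 − -1.60 + 180) mod 360) − 180 = 66.77°.
Going east by 66.77° from -1.60° reaches +65.17° without touching 180°.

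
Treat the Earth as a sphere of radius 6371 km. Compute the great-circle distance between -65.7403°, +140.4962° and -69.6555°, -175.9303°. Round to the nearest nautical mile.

997 nmi

Δλ = -175.9303 − 140.4962 = -316.4265°; wrapped into (−180°, 180°]: 43.5735°.
Δφ = -69.6555 − -65.7403 = -3.9152°.
a = sin²(Δφ/2) + cos φ₁ · cos φ₂ · sin²(Δλ/2) = 0.020845.
c = 2·atan2(√a, √(1−a)) = 0.28977 rad → d = 6371·c ≈ 1846.10 km ≈ 996.81 nmi.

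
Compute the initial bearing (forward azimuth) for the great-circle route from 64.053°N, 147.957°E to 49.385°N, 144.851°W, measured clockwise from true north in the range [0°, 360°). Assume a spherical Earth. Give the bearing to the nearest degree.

80°

Δλ = -144.851 − 147.957 = -292.808°; wrapped into (−180°, 180°]: 67.192°.
θ = atan2( sin Δλ · cos φ₂ , cos φ₁ · sin φ₂ − sin φ₁ · cos φ₂ · cos Δλ )
  = atan2(0.60007, 0.10523) = 80.054° → normalised to [0°, 360°): 80.054°.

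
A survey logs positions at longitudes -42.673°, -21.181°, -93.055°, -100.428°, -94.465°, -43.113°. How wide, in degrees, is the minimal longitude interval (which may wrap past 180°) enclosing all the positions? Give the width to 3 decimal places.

79.247°

Sort the longitudes: -100.428°, -94.465°, -93.055°, -43.113°, -42.673°, -21.181°.
Eastward gaps between consecutive values (wrapping around): 5.963°, 1.410°, 49.942°, 0.440°, 21.492°, 280.753°.
Largest gap = 280.753° ⇒ minimal covering band is its complement: 360° − 280.753° = 79.247°.
Band runs from -100.428° eastward to -21.181°.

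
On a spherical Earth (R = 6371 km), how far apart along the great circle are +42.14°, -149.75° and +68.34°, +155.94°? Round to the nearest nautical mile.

2308 nmi

Δλ = 155.94 − -149.75 = 305.69°; wrapped into (−180°, 180°]: -54.31°.
Δφ = 68.34 − 42.14 = 26.20°.
a = sin²(Δφ/2) + cos φ₁ · cos φ₂ · sin²(Δλ/2) = 0.108380.
c = 2·atan2(√a, √(1−a)) = 0.67094 rad → d = 6371·c ≈ 4274.54 km ≈ 2308.07 nmi.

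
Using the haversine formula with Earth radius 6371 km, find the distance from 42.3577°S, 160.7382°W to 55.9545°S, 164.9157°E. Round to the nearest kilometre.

Δλ = 164.9157 − -160.7382 = 325.6539°; wrapped into (−180°, 180°]: -34.3461°.
Δφ = -55.9545 − -42.3577 = -13.5968°.
a = sin²(Δφ/2) + cos φ₁ · cos φ₂ · sin²(Δλ/2) = 0.050079.
c = 2·atan2(√a, √(1−a)) = 0.45139 rad → d = 6371·c ≈ 2875.79 km.

2876 km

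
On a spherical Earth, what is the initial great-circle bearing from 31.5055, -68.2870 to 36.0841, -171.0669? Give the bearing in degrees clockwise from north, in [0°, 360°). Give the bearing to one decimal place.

307.1°

Δλ = -171.0669 − -68.2870 = -102.7799°.
θ = atan2( sin Δλ · cos φ₂ , cos φ₁ · sin φ₂ − sin φ₁ · cos φ₂ · cos Δλ )
  = atan2(-0.78813, 0.59557) = -52.923° → normalised to [0°, 360°): 307.077°.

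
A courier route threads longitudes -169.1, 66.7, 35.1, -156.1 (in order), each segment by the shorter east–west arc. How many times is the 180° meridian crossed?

Leg 1: -169.1° → +66.7°, shortest Δλ = -124.2° (west) — crosses 180°.
Leg 2: +66.7° → +35.1°, shortest Δλ = -31.6° (west) — does not cross 180°.
Leg 3: +35.1° → -156.1°, shortest Δλ = 168.8° (east) — crosses 180°.
Total crossings: 2.

2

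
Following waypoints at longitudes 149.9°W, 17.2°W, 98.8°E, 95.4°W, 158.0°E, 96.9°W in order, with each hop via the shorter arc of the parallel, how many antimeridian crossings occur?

3

Leg 1: -149.9° → -17.2°, shortest Δλ = 132.7° (east) — does not cross 180°.
Leg 2: -17.2° → +98.8°, shortest Δλ = 116.0° (east) — does not cross 180°.
Leg 3: +98.8° → -95.4°, shortest Δλ = 165.8° (east) — crosses 180°.
Leg 4: -95.4° → +158.0°, shortest Δλ = -106.6° (west) — crosses 180°.
Leg 5: +158.0° → -96.9°, shortest Δλ = 105.1° (east) — crosses 180°.
Total crossings: 3.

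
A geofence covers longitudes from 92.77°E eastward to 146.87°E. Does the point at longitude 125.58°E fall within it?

Yes

Band width going east from +92.77° to +146.87°: ((146.87 − 92.77) mod 360) = 54.10°.
Offset of +125.58° east of the west edge: ((125.58 − 92.77) mod 360) = 32.81°.
32.81° ≤ 54.10° ⇒ inside.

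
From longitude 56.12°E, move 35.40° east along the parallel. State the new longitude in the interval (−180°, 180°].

91.52°E

Start at +56.12°; shift +35.40° → +91.52°.
+91.52° already lies in (−180°, 180°].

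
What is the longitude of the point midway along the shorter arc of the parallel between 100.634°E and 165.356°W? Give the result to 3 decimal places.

Signed shortest Δλ from +100.634° to -165.356° is +94.010°.
Midpoint longitude = +100.634° + (+94.010°)/2 = +100.634° + 47.005° = +147.639°.
(The naïve average (+100.634 + -165.356)/2 = -32.361° is on the wrong side of the globe.)

147.639°E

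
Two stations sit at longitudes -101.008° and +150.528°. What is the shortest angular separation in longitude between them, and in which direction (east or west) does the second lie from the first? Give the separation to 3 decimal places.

Raw difference: 150.528 − -101.008 = 251.536°.
Normalise into (−180°, 180°]: 251.536° − 360° = -108.464°.
Negative ⇒ the second point lies to the west; separation 108.464°.

108.464° west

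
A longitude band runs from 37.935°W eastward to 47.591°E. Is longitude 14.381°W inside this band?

Band width going east from -37.935° to +47.591°: ((47.591 − -37.935) mod 360) = 85.526°.
Offset of -14.381° east of the west edge: ((-14.381 − -37.935) mod 360) = 23.554°.
23.554° ≤ 85.526° ⇒ inside.

Yes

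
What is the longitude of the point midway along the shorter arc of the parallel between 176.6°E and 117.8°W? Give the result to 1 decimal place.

150.6°W

Signed shortest Δλ from +176.6° to -117.8° is +65.6°.
Midpoint longitude = +176.6° + (+65.6°)/2 = +176.6° + 32.8° = +209.4°.
Normalise into (−180°, 180°]: -150.6°.
(The naïve average (+176.6 + -117.8)/2 = 29.4° is on the wrong side of the globe.)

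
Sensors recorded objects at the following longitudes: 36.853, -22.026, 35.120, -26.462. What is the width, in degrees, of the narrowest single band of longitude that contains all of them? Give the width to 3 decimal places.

63.315°

Sort the longitudes: -26.462°, -22.026°, +35.120°, +36.853°.
Eastward gaps between consecutive values (wrapping around): 4.436°, 57.146°, 1.733°, 296.685°.
Largest gap = 296.685° ⇒ minimal covering band is its complement: 360° − 296.685° = 63.315°.
Band runs from -26.462° eastward to +36.853°.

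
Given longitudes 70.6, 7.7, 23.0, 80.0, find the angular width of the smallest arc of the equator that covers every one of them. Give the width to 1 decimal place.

72.3°

Sort the longitudes: +7.7°, +23.0°, +70.6°, +80.0°.
Eastward gaps between consecutive values (wrapping around): 15.3°, 47.6°, 9.4°, 287.7°.
Largest gap = 287.7° ⇒ minimal covering band is its complement: 360° − 287.7° = 72.3°.
Band runs from +7.7° eastward to +80.0°.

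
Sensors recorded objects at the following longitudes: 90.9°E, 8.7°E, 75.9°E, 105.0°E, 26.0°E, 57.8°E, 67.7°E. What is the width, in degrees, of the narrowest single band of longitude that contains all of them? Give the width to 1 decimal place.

Sort the longitudes: +8.7°, +26.0°, +57.8°, +67.7°, +75.9°, +90.9°, +105.0°.
Eastward gaps between consecutive values (wrapping around): 17.3°, 31.8°, 9.9°, 8.2°, 15.0°, 14.1°, 263.7°.
Largest gap = 263.7° ⇒ minimal covering band is its complement: 360° − 263.7° = 96.3°.
Band runs from +8.7° eastward to +105.0°.

96.3°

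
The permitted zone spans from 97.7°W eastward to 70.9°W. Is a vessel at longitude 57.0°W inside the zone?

No

Band width going east from -97.7° to -70.9°: ((-70.9 − -97.7) mod 360) = 26.8°.
Offset of -57.0° east of the west edge: ((-57.0 − -97.7) mod 360) = 40.7°.
40.7° > 26.8° ⇒ outside.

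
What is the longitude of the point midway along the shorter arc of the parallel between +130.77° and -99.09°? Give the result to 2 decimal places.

-164.16°

Signed shortest Δλ from +130.77° to -99.09° is +130.14°.
Midpoint longitude = +130.77° + (+130.14°)/2 = +130.77° + 65.07° = +195.84°.
Normalise into (−180°, 180°]: -164.16°.
(The naïve average (+130.77 + -99.09)/2 = 15.84° is on the wrong side of the globe.)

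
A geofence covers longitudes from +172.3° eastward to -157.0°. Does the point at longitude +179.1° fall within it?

Yes

Band width going east from +172.3° to -157.0°: ((-157.0 − 172.3) mod 360) = 30.7°.
Offset of +179.1° east of the west edge: ((179.1 − 172.3) mod 360) = 6.8°.
6.8° ≤ 30.7° ⇒ inside.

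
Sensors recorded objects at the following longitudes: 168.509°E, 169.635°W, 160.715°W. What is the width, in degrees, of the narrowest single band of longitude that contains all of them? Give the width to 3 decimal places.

30.776°

Sort the longitudes: -169.635°, -160.715°, +168.509°.
Eastward gaps between consecutive values (wrapping around): 8.920°, 329.224°, 21.856°.
Largest gap = 329.224° ⇒ minimal covering band is its complement: 360° − 329.224° = 30.776°.
Band runs from +168.509° eastward to -160.715°, crossing the antimeridian.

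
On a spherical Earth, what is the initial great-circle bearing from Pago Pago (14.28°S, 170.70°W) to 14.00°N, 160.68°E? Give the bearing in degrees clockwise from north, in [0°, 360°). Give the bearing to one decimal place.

Δλ = 160.68 − -170.70 = 331.38°; wrapped into (−180°, 180°]: -28.62°.
θ = atan2( sin Δλ · cos φ₂ , cos φ₁ · sin φ₂ − sin φ₁ · cos φ₂ · cos Δλ )
  = atan2(-0.46477, 0.44454) = -46.275° → normalised to [0°, 360°): 313.725°.

313.7°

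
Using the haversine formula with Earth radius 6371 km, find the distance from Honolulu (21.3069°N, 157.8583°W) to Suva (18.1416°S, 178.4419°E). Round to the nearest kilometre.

Δλ = 178.4419 − -157.8583 = 336.3002°; wrapped into (−180°, 180°]: -23.6998°.
Δφ = -18.1416 − 21.3069 = -39.4485°.
a = sin²(Δφ/2) + cos φ₁ · cos φ₂ · sin²(Δλ/2) = 0.151235.
c = 2·atan2(√a, √(1−a)) = 0.79885 rad → d = 6371·c ≈ 5089.48 km.

5089 km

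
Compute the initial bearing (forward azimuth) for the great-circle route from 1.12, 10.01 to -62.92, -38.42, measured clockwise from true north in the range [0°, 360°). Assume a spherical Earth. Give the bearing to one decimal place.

200.8°

Δλ = -38.42 − 10.01 = -48.43°.
θ = atan2( sin Δλ · cos φ₂ , cos φ₁ · sin φ₂ − sin φ₁ · cos φ₂ · cos Δλ )
  = atan2(-0.34058, -0.89611) = -159.190° → normalised to [0°, 360°): 200.810°.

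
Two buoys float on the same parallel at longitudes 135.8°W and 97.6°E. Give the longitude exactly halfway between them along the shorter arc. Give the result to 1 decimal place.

Signed shortest Δλ from -135.8° to +97.6° is -126.6°.
Midpoint longitude = -135.8° + (-126.6°)/2 = -135.8° − 63.3° = -199.1°.
Normalise into (−180°, 180°]: +160.9°.
(The naïve average (-135.8 + +97.6)/2 = -19.1° is on the wrong side of the globe.)

160.9°E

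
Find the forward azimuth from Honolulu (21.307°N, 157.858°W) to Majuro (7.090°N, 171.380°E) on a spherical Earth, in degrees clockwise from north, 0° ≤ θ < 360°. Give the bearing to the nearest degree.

249°

Δλ = 171.380 − -157.858 = 329.238°; wrapped into (−180°, 180°]: -30.762°.
θ = atan2( sin Δλ · cos φ₂ , cos φ₁ · sin φ₂ − sin φ₁ · cos φ₂ · cos Δλ )
  = atan2(-0.50756, -0.19486) = -111.002° → normalised to [0°, 360°): 248.998°.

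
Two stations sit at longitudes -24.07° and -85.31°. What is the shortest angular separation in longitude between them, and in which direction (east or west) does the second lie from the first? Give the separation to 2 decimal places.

61.24° west

Raw difference: -85.31 − -24.07 = -61.24°.
Normalise into (−180°, 180°]: -61.24° stays -61.24°.
Negative ⇒ the second point lies to the west; separation 61.24°.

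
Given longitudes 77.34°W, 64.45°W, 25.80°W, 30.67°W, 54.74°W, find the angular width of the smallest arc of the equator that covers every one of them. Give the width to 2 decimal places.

Sort the longitudes: -77.34°, -64.45°, -54.74°, -30.67°, -25.80°.
Eastward gaps between consecutive values (wrapping around): 12.89°, 9.71°, 24.07°, 4.87°, 308.46°.
Largest gap = 308.46° ⇒ minimal covering band is its complement: 360° − 308.46° = 51.54°.
Band runs from -77.34° eastward to -25.80°.

51.54°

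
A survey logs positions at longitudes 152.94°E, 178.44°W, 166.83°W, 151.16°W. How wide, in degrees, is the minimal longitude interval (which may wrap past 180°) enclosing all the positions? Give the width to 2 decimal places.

55.90°

Sort the longitudes: -178.44°, -166.83°, -151.16°, +152.94°.
Eastward gaps between consecutive values (wrapping around): 11.61°, 15.67°, 304.10°, 28.62°.
Largest gap = 304.10° ⇒ minimal covering band is its complement: 360° − 304.10° = 55.90°.
Band runs from +152.94° eastward to -151.16°, crossing the antimeridian.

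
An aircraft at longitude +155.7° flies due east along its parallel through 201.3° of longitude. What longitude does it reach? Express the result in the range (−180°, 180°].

Start at +155.7°; shift +201.3° → +357.0°.
+357.0° lies outside (−180°, 180°]; subtract 360° → -3.0°.

-3.0°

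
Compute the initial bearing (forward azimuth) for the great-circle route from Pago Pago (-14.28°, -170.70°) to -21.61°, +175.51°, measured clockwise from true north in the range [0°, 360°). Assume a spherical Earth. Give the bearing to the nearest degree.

Δλ = 175.51 − -170.70 = 346.21°; wrapped into (−180°, 180°]: -13.79°.
θ = atan2( sin Δλ · cos φ₂ , cos φ₁ · sin φ₂ − sin φ₁ · cos φ₂ · cos Δλ )
  = atan2(-0.22161, -0.13419) = -121.197° → normalised to [0°, 360°): 238.803°.

239°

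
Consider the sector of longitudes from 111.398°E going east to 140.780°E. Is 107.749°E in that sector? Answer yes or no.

Band width going east from +111.398° to +140.780°: ((140.780 − 111.398) mod 360) = 29.382°.
Offset of +107.749° east of the west edge: ((107.749 − 111.398) mod 360) = 356.351°.
356.351° > 29.382° ⇒ outside.

No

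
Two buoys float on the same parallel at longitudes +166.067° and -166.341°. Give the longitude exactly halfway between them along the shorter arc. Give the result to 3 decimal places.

+179.863°

Signed shortest Δλ from +166.067° to -166.341° is +27.592°.
Midpoint longitude = +166.067° + (+27.592°)/2 = +166.067° + 13.796° = +179.863°.
(The naïve average (+166.067 + -166.341)/2 = -0.137° is on the wrong side of the globe.)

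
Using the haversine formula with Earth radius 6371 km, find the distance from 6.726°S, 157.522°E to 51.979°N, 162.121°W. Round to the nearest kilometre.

7566 km

Δλ = -162.121 − 157.522 = -319.643°; wrapped into (−180°, 180°]: 40.357°.
Δφ = 51.979 − -6.726 = 58.705°.
a = sin²(Δφ/2) + cos φ₁ · cos φ₂ · sin²(Δλ/2) = 0.313064.
c = 2·atan2(√a, √(1−a)) = 1.18762 rad → d = 6371·c ≈ 7566.30 km.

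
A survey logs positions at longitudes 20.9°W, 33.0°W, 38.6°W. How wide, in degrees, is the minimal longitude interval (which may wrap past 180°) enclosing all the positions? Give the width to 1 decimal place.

Sort the longitudes: -38.6°, -33.0°, -20.9°.
Eastward gaps between consecutive values (wrapping around): 5.6°, 12.1°, 342.3°.
Largest gap = 342.3° ⇒ minimal covering band is its complement: 360° − 342.3° = 17.7°.
Band runs from -38.6° eastward to -20.9°.

17.7°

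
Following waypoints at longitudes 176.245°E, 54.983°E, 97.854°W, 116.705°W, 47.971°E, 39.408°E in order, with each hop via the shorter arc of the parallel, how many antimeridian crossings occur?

0

Leg 1: +176.245° → +54.983°, shortest Δλ = -121.262° (west) — does not cross 180°.
Leg 2: +54.983° → -97.854°, shortest Δλ = -152.837° (west) — does not cross 180°.
Leg 3: -97.854° → -116.705°, shortest Δλ = -18.851° (west) — does not cross 180°.
Leg 4: -116.705° → +47.971°, shortest Δλ = 164.676° (east) — does not cross 180°.
Leg 5: +47.971° → +39.408°, shortest Δλ = -8.563° (west) — does not cross 180°.
Total crossings: 0.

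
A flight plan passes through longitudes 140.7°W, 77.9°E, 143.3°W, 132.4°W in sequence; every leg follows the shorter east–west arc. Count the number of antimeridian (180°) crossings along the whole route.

Leg 1: -140.7° → +77.9°, shortest Δλ = -141.4° (west) — crosses 180°.
Leg 2: +77.9° → -143.3°, shortest Δλ = 138.8° (east) — crosses 180°.
Leg 3: -143.3° → -132.4°, shortest Δλ = 10.9° (east) — does not cross 180°.
Total crossings: 2.

2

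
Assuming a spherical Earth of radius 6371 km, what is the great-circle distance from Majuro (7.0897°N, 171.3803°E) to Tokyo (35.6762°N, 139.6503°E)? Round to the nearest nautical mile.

Δλ = 139.6503 − 171.3803 = -31.7300°.
Δφ = 35.6762 − 7.0897 = 28.5865°.
a = sin²(Δφ/2) + cos φ₁ · cos φ₂ · sin²(Δλ/2) = 0.121195.
c = 2·atan2(√a, √(1−a)) = 0.71115 rad → d = 6371·c ≈ 4530.75 km ≈ 2446.41 nmi.

2446 nmi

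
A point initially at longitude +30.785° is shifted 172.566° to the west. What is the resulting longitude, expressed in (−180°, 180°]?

Start at +30.785°; shift −172.566° → -141.781°.
-141.781° already lies in (−180°, 180°].

-141.781°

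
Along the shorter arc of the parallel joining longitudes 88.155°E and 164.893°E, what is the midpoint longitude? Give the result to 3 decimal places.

126.524°E

Signed shortest Δλ from +88.155° to +164.893° is +76.738°.
Midpoint longitude = +88.155° + (+76.738°)/2 = +88.155° + 38.369° = +126.524°.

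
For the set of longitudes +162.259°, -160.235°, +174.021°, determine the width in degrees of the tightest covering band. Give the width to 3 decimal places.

Sort the longitudes: -160.235°, +162.259°, +174.021°.
Eastward gaps between consecutive values (wrapping around): 322.494°, 11.762°, 25.744°.
Largest gap = 322.494° ⇒ minimal covering band is its complement: 360° − 322.494° = 37.506°.
Band runs from +162.259° eastward to -160.235°, crossing the antimeridian.

37.506°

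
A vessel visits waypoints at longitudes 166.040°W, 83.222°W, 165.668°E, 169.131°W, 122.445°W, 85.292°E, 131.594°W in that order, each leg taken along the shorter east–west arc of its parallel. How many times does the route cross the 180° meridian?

Leg 1: -166.040° → -83.222°, shortest Δλ = 82.818° (east) — does not cross 180°.
Leg 2: -83.222° → +165.668°, shortest Δλ = -111.11° (west) — crosses 180°.
Leg 3: +165.668° → -169.131°, shortest Δλ = 25.201° (east) — crosses 180°.
Leg 4: -169.131° → -122.445°, shortest Δλ = 46.686° (east) — does not cross 180°.
Leg 5: -122.445° → +85.292°, shortest Δλ = -152.263° (west) — crosses 180°.
Leg 6: +85.292° → -131.594°, shortest Δλ = 143.114° (east) — crosses 180°.
Total crossings: 4.

4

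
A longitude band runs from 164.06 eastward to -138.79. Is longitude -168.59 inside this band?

Yes

Band width going east from +164.06° to -138.79°: ((-138.79 − 164.06) mod 360) = 57.15°.
Offset of -168.59° east of the west edge: ((-168.59 − 164.06) mod 360) = 27.35°.
27.35° ≤ 57.15° ⇒ inside.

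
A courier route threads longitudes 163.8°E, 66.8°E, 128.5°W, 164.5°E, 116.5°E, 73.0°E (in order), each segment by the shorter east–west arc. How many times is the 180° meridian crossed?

2

Leg 1: +163.8° → +66.8°, shortest Δλ = -97.0° (west) — does not cross 180°.
Leg 2: +66.8° → -128.5°, shortest Δλ = 164.7° (east) — crosses 180°.
Leg 3: -128.5° → +164.5°, shortest Δλ = -67.0° (west) — crosses 180°.
Leg 4: +164.5° → +116.5°, shortest Δλ = -48.0° (west) — does not cross 180°.
Leg 5: +116.5° → +73.0°, shortest Δλ = -43.5° (west) — does not cross 180°.
Total crossings: 2.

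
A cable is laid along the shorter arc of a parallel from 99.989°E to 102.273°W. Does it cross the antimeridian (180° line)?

Naïve |-102.273 − 99.989| = 202.262° > 180°, so the shorter arc goes the other way round — across 180°.
Signed shortest Δλ = ((-102.273 − 99.989 + 180) mod 360) − 180 = 157.738°.
Going east by 157.738° from +99.989° passes through 180° before reaching -102.273°.

Yes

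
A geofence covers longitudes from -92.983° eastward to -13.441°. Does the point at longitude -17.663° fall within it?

Band width going east from -92.983° to -13.441°: ((-13.441 − -92.983) mod 360) = 79.542°.
Offset of -17.663° east of the west edge: ((-17.663 − -92.983) mod 360) = 75.320°.
75.320° ≤ 79.542° ⇒ inside.

Yes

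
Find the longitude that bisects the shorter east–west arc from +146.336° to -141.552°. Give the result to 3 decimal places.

-177.608°

Signed shortest Δλ from +146.336° to -141.552° is +72.112°.
Midpoint longitude = +146.336° + (+72.112°)/2 = +146.336° + 36.056° = +182.392°.
Normalise into (−180°, 180°]: -177.608°.
(The naïve average (+146.336 + -141.552)/2 = 2.392° is on the wrong side of the globe.)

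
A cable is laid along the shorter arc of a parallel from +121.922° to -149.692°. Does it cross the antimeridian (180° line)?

Naïve |-149.692 − 121.922| = 271.614° > 180°, so the shorter arc goes the other way round — across 180°.
Signed shortest Δλ = ((-149.692 − 121.922 + 180) mod 360) − 180 = 88.386°.
Going east by 88.386° from +121.922° passes through 180° before reaching -149.692°.

Yes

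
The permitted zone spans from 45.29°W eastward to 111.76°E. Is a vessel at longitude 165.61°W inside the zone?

Band width going east from -45.29° to +111.76°: ((111.76 − -45.29) mod 360) = 157.05°.
Offset of -165.61° east of the west edge: ((-165.61 − -45.29) mod 360) = 239.68°.
239.68° > 157.05° ⇒ outside.

No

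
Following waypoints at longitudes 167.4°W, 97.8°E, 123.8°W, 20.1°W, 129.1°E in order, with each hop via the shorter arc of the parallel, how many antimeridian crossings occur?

2

Leg 1: -167.4° → +97.8°, shortest Δλ = -94.8° (west) — crosses 180°.
Leg 2: +97.8° → -123.8°, shortest Δλ = 138.4° (east) — crosses 180°.
Leg 3: -123.8° → -20.1°, shortest Δλ = 103.7° (east) — does not cross 180°.
Leg 4: -20.1° → +129.1°, shortest Δλ = 149.2° (east) — does not cross 180°.
Total crossings: 2.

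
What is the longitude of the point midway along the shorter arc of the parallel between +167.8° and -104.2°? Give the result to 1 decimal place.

-148.2°

Signed shortest Δλ from +167.8° to -104.2° is +88.0°.
Midpoint longitude = +167.8° + (+88.0°)/2 = +167.8° + 44.0° = +211.8°.
Normalise into (−180°, 180°]: -148.2°.
(The naïve average (+167.8 + -104.2)/2 = 31.8° is on the wrong side of the globe.)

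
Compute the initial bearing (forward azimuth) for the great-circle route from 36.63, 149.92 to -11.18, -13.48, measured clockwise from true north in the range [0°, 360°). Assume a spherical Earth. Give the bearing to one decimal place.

Δλ = -13.48 − 149.92 = -163.40°.
θ = atan2( sin Δλ · cos φ₂ , cos φ₁ · sin φ₂ − sin φ₁ · cos φ₂ · cos Δλ )
  = atan2(-0.28027, 0.40533) = -34.662° → normalised to [0°, 360°): 325.338°.

325.3°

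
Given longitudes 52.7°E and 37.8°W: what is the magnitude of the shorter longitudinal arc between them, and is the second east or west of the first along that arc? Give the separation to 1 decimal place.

90.5° west

Raw difference: -37.8 − 52.7 = -90.5°.
Normalise into (−180°, 180°]: -90.5° stays -90.5°.
Negative ⇒ the second point lies to the west; separation 90.5°.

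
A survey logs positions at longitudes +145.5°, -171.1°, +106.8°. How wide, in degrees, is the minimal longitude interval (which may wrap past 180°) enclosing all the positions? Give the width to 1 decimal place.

82.1°

Sort the longitudes: -171.1°, +106.8°, +145.5°.
Eastward gaps between consecutive values (wrapping around): 277.9°, 38.7°, 43.4°.
Largest gap = 277.9° ⇒ minimal covering band is its complement: 360° − 277.9° = 82.1°.
Band runs from +106.8° eastward to -171.1°, crossing the antimeridian.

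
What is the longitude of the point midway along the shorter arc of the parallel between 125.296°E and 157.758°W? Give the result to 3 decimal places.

Signed shortest Δλ from +125.296° to -157.758° is +76.946°.
Midpoint longitude = +125.296° + (+76.946°)/2 = +125.296° + 38.473° = +163.769°.
(The naïve average (+125.296 + -157.758)/2 = -16.231° is on the wrong side of the globe.)

163.769°E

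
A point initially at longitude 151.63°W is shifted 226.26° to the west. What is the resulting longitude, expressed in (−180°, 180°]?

17.89°W

Start at -151.63°; shift −226.26° → -377.89°.
-377.89° lies outside (−180°, 180°]; add 360° → -17.89°.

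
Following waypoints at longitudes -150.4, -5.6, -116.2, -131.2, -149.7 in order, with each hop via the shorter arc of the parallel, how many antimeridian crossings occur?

Leg 1: -150.4° → -5.6°, shortest Δλ = 144.8° (east) — does not cross 180°.
Leg 2: -5.6° → -116.2°, shortest Δλ = -110.6° (west) — does not cross 180°.
Leg 3: -116.2° → -131.2°, shortest Δλ = -15.0° (west) — does not cross 180°.
Leg 4: -131.2° → -149.7°, shortest Δλ = -18.5° (west) — does not cross 180°.
Total crossings: 0.

0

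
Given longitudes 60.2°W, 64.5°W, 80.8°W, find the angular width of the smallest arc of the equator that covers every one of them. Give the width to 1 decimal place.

Sort the longitudes: -80.8°, -64.5°, -60.2°.
Eastward gaps between consecutive values (wrapping around): 16.3°, 4.3°, 339.4°.
Largest gap = 339.4° ⇒ minimal covering band is its complement: 360° − 339.4° = 20.6°.
Band runs from -80.8° eastward to -60.2°.

20.6°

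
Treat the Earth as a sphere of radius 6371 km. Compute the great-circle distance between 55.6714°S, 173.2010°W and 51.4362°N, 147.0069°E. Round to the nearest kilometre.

Δλ = 147.0069 − -173.2010 = 320.2079°; wrapped into (−180°, 180°]: -39.7921°.
Δφ = 51.4362 − -55.6714 = 107.1076°.
a = sin²(Δφ/2) + cos φ₁ · cos φ₂ · sin²(Δλ/2) = 0.687798.
c = 2·atan2(√a, √(1−a)) = 1.95584 rad → d = 6371·c ≈ 12460.63 km.

12461 km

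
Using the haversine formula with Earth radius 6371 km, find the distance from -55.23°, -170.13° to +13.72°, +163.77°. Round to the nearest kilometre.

Δλ = 163.77 − -170.13 = 333.90°; wrapped into (−180°, 180°]: -26.10°.
Δφ = 13.72 − -55.23 = 68.95°.
a = sin²(Δφ/2) + cos φ₁ · cos φ₂ · sin²(Δλ/2) = 0.348656.
c = 2·atan2(√a, √(1−a)) = 1.26328 rad → d = 6371·c ≈ 8048.38 km.

8048 km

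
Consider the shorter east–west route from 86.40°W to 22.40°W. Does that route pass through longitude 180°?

No

Signed shortest Δλ = ((-22.40 − -86.40 + 180) mod 360) − 180 = 64.0°.
Going east by 64.0° from -86.40° reaches -22.40° without touching 180°.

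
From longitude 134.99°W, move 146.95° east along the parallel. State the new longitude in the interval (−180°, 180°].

Start at -134.99°; shift +146.95° → +11.96°.
+11.96° already lies in (−180°, 180°].

11.96°E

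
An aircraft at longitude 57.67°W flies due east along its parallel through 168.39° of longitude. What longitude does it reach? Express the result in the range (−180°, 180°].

110.72°E

Start at -57.67°; shift +168.39° → +110.72°.
+110.72° already lies in (−180°, 180°].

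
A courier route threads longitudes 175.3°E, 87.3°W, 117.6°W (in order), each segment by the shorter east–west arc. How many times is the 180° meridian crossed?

1

Leg 1: +175.3° → -87.3°, shortest Δλ = 97.4° (east) — crosses 180°.
Leg 2: -87.3° → -117.6°, shortest Δλ = -30.3° (west) — does not cross 180°.
Total crossings: 1.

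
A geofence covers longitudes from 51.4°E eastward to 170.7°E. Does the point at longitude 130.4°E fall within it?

Band width going east from +51.4° to +170.7°: ((170.7 − 51.4) mod 360) = 119.3°.
Offset of +130.4° east of the west edge: ((130.4 − 51.4) mod 360) = 79.0°.
79.0° ≤ 119.3° ⇒ inside.

Yes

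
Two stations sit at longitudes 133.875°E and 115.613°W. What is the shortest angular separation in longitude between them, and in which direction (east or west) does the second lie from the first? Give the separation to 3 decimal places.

110.512° east

Raw difference: -115.613 − 133.875 = -249.488°.
Normalise into (−180°, 180°]: -249.488° + 360° = 110.512°.
Positive ⇒ the second point lies to the east; separation 110.512°.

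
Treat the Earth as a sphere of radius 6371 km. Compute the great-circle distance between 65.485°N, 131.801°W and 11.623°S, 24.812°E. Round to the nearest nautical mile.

Δλ = 24.812 − -131.801 = 156.613°.
Δφ = -11.623 − 65.485 = -77.108°.
a = sin²(Δφ/2) + cos φ₁ · cos φ₂ · sin²(Δλ/2) = 0.778171.
c = 2·atan2(√a, √(1−a)) = 2.16077 rad → d = 6371·c ≈ 13766.29 km ≈ 7433.20 nmi.

7433 nmi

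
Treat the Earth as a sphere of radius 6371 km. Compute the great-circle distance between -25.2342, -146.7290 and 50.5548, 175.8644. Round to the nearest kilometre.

9194 km

Δλ = 175.8644 − -146.7290 = 322.5934°; wrapped into (−180°, 180°]: -37.4066°.
Δφ = 50.5548 − -25.2342 = 75.7890°.
a = sin²(Δφ/2) + cos φ₁ · cos φ₂ · sin²(Δλ/2) = 0.436349.
c = 2·atan2(√a, √(1−a)) = 1.44315 rad → d = 6371·c ≈ 9194.30 km.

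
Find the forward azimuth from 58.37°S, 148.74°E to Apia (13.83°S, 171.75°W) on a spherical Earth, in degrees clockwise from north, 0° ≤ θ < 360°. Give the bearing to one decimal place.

50.3°

Δλ = -171.75 − 148.74 = -320.49°; wrapped into (−180°, 180°]: 39.51°.
θ = atan2( sin Δλ · cos φ₂ , cos φ₁ · sin φ₂ − sin φ₁ · cos φ₂ · cos Δλ )
  = atan2(0.61777, 0.51250) = 50.321° → normalised to [0°, 360°): 50.321°.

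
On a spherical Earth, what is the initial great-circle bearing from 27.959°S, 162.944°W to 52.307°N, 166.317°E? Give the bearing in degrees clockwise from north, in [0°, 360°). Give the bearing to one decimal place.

Δλ = 166.317 − -162.944 = 329.261°; wrapped into (−180°, 180°]: -30.739°.
θ = atan2( sin Δλ · cos φ₂ , cos φ₁ · sin φ₂ − sin φ₁ · cos φ₂ · cos Δλ )
  = atan2(-0.31252, 0.94533) = -18.294° → normalised to [0°, 360°): 341.706°.

341.7°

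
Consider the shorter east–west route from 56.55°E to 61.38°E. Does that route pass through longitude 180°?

Signed shortest Δλ = ((61.38 − 56.55 + 180) mod 360) − 180 = 4.83°.
Going east by 4.83° from +56.55° reaches +61.38° without touching 180°.

No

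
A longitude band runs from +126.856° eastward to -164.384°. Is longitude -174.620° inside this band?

Band width going east from +126.856° to -164.384°: ((-164.384 − 126.856) mod 360) = 68.760°.
Offset of -174.620° east of the west edge: ((-174.620 − 126.856) mod 360) = 58.524°.
58.524° ≤ 68.760° ⇒ inside.

Yes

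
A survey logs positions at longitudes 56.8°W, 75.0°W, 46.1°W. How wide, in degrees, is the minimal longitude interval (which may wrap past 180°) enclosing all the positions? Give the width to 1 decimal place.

Sort the longitudes: -75.0°, -56.8°, -46.1°.
Eastward gaps between consecutive values (wrapping around): 18.2°, 10.7°, 331.1°.
Largest gap = 331.1° ⇒ minimal covering band is its complement: 360° − 331.1° = 28.9°.
Band runs from -75.0° eastward to -46.1°.

28.9°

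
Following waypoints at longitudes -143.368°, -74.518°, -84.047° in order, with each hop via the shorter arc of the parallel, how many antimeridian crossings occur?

0

Leg 1: -143.368° → -74.518°, shortest Δλ = 68.85° (east) — does not cross 180°.
Leg 2: -74.518° → -84.047°, shortest Δλ = -9.529° (west) — does not cross 180°.
Total crossings: 0.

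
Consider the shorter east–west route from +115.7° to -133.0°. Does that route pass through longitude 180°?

Yes

Naïve |-133.0 − 115.7| = 248.7° > 180°, so the shorter arc goes the other way round — across 180°.
Signed shortest Δλ = ((-133.0 − 115.7 + 180) mod 360) − 180 = 111.3°.
Going east by 111.3° from +115.7° passes through 180° before reaching -133.0°.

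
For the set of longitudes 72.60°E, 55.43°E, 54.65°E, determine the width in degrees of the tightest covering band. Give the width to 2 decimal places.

17.95°

Sort the longitudes: +54.65°, +55.43°, +72.60°.
Eastward gaps between consecutive values (wrapping around): 0.78°, 17.17°, 342.05°.
Largest gap = 342.05° ⇒ minimal covering band is its complement: 360° − 342.05° = 17.95°.
Band runs from +54.65° eastward to +72.60°.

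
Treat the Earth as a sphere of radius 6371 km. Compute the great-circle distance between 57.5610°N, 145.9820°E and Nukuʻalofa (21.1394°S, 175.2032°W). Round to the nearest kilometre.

9462 km

Δλ = -175.2032 − 145.9820 = -321.1852°; wrapped into (−180°, 180°]: 38.8148°.
Δφ = -21.1394 − 57.5610 = -78.7004°.
a = sin²(Δφ/2) + cos φ₁ · cos φ₂ · sin²(Δλ/2) = 0.457270.
c = 2·atan2(√a, √(1−a)) = 1.48523 rad → d = 6371·c ≈ 9462.41 km.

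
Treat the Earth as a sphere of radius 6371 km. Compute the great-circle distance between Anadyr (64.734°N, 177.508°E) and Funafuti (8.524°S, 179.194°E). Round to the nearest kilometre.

8147 km

Δλ = 179.194 − 177.508 = 1.686°.
Δφ = -8.524 − 64.734 = -73.258°.
a = sin²(Δφ/2) + cos φ₁ · cos φ₂ · sin²(Δλ/2) = 0.356060.
c = 2·atan2(√a, √(1−a)) = 1.27878 rad → d = 6371·c ≈ 8147.13 km.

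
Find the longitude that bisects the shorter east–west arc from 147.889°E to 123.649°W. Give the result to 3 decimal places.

Signed shortest Δλ from +147.889° to -123.649° is +88.462°.
Midpoint longitude = +147.889° + (+88.462°)/2 = +147.889° + 44.231° = +192.120°.
Normalise into (−180°, 180°]: -167.880°.
(The naïve average (+147.889 + -123.649)/2 = 12.12° is on the wrong side of the globe.)

167.880°W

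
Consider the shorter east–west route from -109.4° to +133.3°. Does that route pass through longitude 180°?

Yes

Naïve |133.3 − -109.4| = 242.7° > 180°, so the shorter arc goes the other way round — across 180°.
Signed shortest Δλ = ((133.3 − -109.4 + 180) mod 360) − 180 = -117.3°.
Going west by 117.3° from -109.4° passes through 180° before reaching +133.3°.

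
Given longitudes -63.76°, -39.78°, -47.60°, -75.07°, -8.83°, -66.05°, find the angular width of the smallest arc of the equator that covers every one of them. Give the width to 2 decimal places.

66.24°

Sort the longitudes: -75.07°, -66.05°, -63.76°, -47.60°, -39.78°, -8.83°.
Eastward gaps between consecutive values (wrapping around): 9.02°, 2.29°, 16.16°, 7.82°, 30.95°, 293.76°.
Largest gap = 293.76° ⇒ minimal covering band is its complement: 360° − 293.76° = 66.24°.
Band runs from -75.07° eastward to -8.83°.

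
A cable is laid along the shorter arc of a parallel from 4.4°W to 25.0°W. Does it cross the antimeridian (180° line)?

Signed shortest Δλ = ((-25.0 − -4.4 + 180) mod 360) − 180 = -20.6°.
Going west by 20.6° from -4.4° reaches -25.0° without touching 180°.

No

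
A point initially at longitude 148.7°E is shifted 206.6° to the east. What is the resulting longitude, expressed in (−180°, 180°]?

4.7°W

Start at +148.7°; shift +206.6° → +355.3°.
+355.3° lies outside (−180°, 180°]; subtract 360° → -4.7°.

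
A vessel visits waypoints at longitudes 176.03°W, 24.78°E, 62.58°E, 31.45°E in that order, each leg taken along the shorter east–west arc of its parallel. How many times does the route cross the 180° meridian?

Leg 1: -176.03° → +24.78°, shortest Δλ = -159.19° (west) — crosses 180°.
Leg 2: +24.78° → +62.58°, shortest Δλ = 37.8° (east) — does not cross 180°.
Leg 3: +62.58° → +31.45°, shortest Δλ = -31.13° (west) — does not cross 180°.
Total crossings: 1.

1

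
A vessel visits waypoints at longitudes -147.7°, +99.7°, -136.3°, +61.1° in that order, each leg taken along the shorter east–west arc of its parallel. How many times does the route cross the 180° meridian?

Leg 1: -147.7° → +99.7°, shortest Δλ = -112.6° (west) — crosses 180°.
Leg 2: +99.7° → -136.3°, shortest Δλ = 124.0° (east) — crosses 180°.
Leg 3: -136.3° → +61.1°, shortest Δλ = -162.6° (west) — crosses 180°.
Total crossings: 3.

3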